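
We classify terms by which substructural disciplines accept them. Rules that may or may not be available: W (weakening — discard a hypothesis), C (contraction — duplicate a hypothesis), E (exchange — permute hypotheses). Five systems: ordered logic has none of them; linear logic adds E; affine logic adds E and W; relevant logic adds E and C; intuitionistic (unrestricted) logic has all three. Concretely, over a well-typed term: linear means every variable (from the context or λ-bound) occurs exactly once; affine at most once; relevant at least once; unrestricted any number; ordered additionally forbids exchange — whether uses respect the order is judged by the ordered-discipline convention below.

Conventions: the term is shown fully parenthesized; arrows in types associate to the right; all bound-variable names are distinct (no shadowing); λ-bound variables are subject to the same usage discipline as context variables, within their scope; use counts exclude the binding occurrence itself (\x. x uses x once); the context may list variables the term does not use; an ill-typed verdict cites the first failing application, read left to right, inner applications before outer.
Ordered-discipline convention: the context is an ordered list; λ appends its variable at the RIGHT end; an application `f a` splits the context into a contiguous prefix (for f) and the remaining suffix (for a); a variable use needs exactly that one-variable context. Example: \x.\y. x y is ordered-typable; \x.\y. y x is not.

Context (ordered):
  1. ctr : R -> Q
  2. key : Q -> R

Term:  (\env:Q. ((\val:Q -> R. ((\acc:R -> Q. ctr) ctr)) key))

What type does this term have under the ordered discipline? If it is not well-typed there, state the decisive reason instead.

not well-typed under ordered — uses contraction: ctr ×2; unused: env, val, acc — weakening required
counts: ctr=2, key=1, env (λ-bound)=0, val (λ-bound)=0, acc (λ-bound)=0
use order (left to right): ctr, ctr, key
typing: ✓ — Q -> R -> Q
all disciplines: ordered ✗ · linear ✗ · affine ✗ · relevant ✗ · unrestricted ✓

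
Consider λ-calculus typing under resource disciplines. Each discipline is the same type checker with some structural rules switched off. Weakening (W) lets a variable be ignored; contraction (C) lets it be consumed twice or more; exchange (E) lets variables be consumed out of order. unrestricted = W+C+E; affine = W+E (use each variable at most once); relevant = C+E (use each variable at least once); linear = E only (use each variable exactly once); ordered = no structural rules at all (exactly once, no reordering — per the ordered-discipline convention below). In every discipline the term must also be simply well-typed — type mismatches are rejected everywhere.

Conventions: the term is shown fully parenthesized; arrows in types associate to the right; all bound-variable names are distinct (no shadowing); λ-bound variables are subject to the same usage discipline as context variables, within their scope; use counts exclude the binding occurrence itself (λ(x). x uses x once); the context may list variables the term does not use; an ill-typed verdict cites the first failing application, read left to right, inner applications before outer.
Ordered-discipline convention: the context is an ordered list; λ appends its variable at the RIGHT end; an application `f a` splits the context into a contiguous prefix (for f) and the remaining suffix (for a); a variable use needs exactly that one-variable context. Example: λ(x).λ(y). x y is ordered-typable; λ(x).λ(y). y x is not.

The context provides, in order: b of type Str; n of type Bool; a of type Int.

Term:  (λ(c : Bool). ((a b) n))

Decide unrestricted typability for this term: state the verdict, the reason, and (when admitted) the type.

no — the type mismatch rejects it
variable uses: b=1; n=1; a=1; c [bound]=0
left-to-right use order: a, b, n
typing: ill-typed: can't apply a value of type Int
across the five disciplines: ordered ✗ · linear ✗ · affine ✗ · relevant ✗ · unrestricted ✗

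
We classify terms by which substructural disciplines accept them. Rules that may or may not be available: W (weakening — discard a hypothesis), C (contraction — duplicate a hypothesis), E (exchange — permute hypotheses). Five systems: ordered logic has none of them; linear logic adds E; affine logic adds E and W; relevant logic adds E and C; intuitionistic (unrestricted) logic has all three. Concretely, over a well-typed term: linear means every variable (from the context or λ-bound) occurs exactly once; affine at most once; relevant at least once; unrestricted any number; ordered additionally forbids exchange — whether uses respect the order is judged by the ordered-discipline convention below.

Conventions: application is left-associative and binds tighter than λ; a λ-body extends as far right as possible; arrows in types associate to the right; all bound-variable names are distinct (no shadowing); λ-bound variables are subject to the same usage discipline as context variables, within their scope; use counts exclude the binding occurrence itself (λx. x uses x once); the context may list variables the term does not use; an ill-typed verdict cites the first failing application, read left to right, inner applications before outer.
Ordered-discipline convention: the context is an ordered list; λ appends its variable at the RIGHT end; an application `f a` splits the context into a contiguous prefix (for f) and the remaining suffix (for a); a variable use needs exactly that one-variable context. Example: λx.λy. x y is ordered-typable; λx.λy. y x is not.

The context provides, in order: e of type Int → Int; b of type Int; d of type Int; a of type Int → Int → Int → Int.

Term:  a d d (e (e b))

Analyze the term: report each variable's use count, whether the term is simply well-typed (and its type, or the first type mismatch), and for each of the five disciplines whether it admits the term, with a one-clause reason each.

usage: e: 2; b: 1; d: 2; a: 1
order of uses: a, d, d, e, e, b
typing: well-typed at Int
ordered: ✗, repeated use of e ×2, d ×2
linear: ✗, repeated use of e ×2, d ×2
affine: ✗, repeated use of e ×2, d ×2
relevant: ✓, e, b, d, a: all used, weakening unneeded
unrestricted: ✓, well-typed at Int; no restrictions here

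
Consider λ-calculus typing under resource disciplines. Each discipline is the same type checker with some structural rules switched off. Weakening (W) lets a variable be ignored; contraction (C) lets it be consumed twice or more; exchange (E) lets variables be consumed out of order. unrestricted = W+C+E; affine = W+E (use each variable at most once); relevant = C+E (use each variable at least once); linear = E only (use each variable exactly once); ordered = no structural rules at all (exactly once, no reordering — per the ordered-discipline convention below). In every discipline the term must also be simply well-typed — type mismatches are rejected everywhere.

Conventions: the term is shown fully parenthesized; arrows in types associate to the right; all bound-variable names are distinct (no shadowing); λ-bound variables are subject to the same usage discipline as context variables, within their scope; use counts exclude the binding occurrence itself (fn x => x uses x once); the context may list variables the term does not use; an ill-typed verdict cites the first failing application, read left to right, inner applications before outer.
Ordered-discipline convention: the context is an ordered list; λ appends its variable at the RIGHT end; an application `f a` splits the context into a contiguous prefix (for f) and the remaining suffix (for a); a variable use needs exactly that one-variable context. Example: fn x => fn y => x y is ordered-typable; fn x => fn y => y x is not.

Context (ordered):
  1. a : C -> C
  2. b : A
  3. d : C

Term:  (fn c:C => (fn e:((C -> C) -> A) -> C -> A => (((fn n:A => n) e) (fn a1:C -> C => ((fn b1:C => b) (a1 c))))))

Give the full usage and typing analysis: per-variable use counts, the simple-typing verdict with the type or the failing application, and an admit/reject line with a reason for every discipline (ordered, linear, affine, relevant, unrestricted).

usage: a: 0×; b: 1×; d: 0×; c [bound]: 1×; e [bound]: 1×; n [bound]: 1×; a1 [bound]: 1×; b1 [bound]: 0×
use order (left to right): n, e, b, a1, c
typing: ill-typed: an argument ((C -> C) -> A) -> C -> A mismatches the expected A
ordered: ✗, not simply typable
linear: ✗, fails simple typing
affine: ✗, a type mismatch blocks all five
relevant: ✗, the type mismatch rejects it
unrestricted: ✗, not simply typable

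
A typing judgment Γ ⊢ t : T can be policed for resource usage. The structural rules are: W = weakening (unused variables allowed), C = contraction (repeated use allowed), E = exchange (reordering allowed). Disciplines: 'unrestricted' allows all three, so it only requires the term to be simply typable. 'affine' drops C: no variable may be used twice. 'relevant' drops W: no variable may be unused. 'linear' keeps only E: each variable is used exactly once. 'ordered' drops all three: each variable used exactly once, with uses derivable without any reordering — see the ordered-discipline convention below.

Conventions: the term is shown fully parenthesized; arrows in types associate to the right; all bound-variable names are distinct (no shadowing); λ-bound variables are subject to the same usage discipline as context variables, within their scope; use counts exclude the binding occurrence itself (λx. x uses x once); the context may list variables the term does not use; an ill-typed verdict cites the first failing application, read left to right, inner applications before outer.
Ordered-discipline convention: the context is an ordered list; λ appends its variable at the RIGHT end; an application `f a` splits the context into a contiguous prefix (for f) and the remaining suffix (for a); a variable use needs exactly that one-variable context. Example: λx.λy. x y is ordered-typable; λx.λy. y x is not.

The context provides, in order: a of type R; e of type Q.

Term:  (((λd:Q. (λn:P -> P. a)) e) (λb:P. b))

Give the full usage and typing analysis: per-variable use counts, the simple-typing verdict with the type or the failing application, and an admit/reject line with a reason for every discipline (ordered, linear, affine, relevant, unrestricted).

counts: a: 1×; e: 1×; d (λ-bound): 0×; n (λ-bound): 0×; b (λ-bound): 1×
uses in reading order: a, e, b
typing: ✓ — R
ordered: ✗, d, n never used (weakening)
linear: ✗, d, n never used (weakening)
affine: ✓, none of a, e, d, n, b used more than once
relevant: ✗, d, n never used (weakening)
unrestricted: ✓, typability at R is all that's needed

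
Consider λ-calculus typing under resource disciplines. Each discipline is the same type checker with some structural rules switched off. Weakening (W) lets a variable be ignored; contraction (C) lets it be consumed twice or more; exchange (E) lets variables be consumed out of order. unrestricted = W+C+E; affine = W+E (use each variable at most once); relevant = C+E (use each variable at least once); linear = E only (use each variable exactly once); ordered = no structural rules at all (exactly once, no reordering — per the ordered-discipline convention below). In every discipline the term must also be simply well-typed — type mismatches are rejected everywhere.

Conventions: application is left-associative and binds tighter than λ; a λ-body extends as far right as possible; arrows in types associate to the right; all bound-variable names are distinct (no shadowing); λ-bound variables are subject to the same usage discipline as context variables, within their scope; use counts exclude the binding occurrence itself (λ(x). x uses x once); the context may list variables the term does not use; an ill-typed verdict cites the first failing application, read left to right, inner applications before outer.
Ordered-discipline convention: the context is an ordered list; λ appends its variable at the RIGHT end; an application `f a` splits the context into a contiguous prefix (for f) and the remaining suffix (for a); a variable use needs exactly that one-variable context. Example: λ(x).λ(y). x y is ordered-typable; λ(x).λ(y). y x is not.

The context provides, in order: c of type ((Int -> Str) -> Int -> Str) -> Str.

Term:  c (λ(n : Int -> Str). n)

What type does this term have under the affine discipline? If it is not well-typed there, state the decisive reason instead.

term : Str
variable uses: c=1, n (bound)=1
uses in reading order: c, n
typing: ✓ — Str
all disciplines: ordered ✓, linear ✓, affine ✓, relevant ✓, unrestricted ✓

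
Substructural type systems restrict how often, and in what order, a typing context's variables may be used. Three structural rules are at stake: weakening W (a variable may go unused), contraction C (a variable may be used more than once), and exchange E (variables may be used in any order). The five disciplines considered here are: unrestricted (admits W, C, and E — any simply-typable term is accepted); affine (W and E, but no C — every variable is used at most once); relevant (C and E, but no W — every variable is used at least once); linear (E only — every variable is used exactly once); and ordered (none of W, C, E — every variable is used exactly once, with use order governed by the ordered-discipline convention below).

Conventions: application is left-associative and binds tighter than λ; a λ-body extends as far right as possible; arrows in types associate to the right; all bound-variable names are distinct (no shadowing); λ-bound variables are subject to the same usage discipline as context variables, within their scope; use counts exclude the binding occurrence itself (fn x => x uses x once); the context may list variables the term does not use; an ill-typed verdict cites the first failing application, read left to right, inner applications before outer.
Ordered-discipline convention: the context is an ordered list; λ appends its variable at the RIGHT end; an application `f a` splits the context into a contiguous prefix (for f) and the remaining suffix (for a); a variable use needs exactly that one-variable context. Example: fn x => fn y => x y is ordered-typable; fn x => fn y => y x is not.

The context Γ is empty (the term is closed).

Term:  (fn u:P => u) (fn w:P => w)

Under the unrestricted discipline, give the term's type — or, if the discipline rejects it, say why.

not well-typed under unrestricted — the type mismatch rejects it
counts: u [bound]: 1, w [bound]: 1
use order (left to right): u, w
typing: ill-typed: an application expects P but receives P -> P
summary: ordered ✗ · linear ✗ · affine ✗ · relevant ✗ · unrestricted ✗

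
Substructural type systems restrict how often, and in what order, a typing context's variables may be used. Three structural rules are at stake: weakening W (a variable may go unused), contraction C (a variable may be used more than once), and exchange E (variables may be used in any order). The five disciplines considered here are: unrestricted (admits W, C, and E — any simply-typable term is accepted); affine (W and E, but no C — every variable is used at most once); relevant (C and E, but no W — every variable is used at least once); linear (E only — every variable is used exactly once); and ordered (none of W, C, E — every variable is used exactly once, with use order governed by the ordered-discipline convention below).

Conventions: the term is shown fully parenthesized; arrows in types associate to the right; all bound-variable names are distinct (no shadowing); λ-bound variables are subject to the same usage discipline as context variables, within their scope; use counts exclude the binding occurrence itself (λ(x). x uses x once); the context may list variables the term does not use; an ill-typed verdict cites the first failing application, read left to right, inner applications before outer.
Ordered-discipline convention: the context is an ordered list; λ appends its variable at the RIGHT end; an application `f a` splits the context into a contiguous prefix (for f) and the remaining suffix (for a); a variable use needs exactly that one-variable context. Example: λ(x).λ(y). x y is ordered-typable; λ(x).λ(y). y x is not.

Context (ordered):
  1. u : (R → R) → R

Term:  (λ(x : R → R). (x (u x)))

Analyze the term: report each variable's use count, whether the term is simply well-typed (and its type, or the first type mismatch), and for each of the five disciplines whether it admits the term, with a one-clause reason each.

use counts: u: 1, x (bound): 2
uses in reading order: x, u, x
typing: ✓ — (R → R) → R
ordered: ✗ — x ×2 used more than once (contraction)
linear: ✗ — x ×2 used more than once (contraction)
affine: ✗ — x ×2 used more than once (contraction)
relevant: ✓ — none of u, x goes unused
unrestricted: ✓ — type-checks ((R → R) → R) and nothing is barred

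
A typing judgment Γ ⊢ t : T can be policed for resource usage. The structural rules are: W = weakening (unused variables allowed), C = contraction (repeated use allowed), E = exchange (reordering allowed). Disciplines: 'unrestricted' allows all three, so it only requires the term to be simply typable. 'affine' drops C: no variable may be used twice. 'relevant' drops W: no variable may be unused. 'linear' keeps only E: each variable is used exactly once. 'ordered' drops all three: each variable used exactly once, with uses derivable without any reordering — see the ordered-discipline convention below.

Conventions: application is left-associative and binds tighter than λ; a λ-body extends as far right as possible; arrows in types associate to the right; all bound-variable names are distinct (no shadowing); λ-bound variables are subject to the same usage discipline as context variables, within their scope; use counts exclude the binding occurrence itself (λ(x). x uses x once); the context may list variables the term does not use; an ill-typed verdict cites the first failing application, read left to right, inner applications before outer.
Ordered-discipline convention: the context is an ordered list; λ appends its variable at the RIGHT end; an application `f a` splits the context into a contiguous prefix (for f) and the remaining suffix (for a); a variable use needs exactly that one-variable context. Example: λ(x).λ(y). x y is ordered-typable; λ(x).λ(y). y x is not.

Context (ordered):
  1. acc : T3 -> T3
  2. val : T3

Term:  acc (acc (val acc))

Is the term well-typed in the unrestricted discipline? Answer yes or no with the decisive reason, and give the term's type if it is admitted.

no — fails simple typing
usage: acc: 3×, val: 1×
left-to-right use order: acc, acc, val, acc
typing: ill-typed: can't apply a value of type T3
per-discipline verdicts: ordered ✗, linear ✗, affine ✗, relevant ✗, unrestricted ✗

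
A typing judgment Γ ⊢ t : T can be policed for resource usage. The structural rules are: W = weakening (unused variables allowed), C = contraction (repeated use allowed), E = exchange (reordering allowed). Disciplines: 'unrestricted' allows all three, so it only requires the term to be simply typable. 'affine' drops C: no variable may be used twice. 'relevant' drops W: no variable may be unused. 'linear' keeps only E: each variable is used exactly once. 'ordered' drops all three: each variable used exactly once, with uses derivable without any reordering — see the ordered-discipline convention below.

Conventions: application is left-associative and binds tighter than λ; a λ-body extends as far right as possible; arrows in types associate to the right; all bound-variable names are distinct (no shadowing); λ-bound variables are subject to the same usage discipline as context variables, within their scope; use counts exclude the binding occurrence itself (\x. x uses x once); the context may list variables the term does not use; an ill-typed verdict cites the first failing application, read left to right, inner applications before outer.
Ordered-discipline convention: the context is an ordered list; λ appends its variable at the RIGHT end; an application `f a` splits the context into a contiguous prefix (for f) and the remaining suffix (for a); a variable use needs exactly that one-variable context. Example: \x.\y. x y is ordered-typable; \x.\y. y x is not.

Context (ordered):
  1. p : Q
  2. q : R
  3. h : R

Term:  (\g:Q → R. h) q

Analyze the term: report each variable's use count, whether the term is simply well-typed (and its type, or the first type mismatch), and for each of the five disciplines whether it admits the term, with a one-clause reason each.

usage: p ×0, q ×1, h ×1, g (λ-bound) ×0
use order (left to right): h, q
typing: ill-typed: argument of type R where Q → R is required
ordered: ✗ — the type mismatch rejects it
linear: ✗ — not simply typable
affine: ✗ — fails simple typing
relevant: ✗ — a type mismatch blocks all five
unrestricted: ✗ — the type mismatch rejects it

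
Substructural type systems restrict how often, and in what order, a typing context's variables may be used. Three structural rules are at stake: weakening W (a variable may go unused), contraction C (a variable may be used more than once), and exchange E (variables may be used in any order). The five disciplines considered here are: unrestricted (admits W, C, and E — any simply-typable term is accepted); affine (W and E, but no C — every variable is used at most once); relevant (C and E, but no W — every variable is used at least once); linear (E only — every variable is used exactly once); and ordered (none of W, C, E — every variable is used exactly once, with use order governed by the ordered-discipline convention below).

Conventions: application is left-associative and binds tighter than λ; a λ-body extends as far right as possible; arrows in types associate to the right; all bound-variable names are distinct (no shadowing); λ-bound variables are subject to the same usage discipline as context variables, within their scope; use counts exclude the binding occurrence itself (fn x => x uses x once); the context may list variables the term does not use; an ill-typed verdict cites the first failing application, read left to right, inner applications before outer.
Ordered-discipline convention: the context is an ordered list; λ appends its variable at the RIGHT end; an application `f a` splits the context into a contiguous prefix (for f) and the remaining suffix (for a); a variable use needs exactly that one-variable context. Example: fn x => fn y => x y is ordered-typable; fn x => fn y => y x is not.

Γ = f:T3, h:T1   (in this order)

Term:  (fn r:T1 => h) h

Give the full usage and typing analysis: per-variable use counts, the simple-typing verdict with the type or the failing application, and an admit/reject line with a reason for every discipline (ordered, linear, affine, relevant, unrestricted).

variable uses: f ×0; h ×2; r (λ-bound) ×0
uses in reading order: h, h
typing: well-typed at T1
ordered ✗ (needs contraction — h ×2; f, r left unused)
linear ✗ (needs contraction — h ×2; f, r left unused)
affine ✗ (needs contraction — h ×2)
relevant ✗ (f, r left unused)
unrestricted ✓ (typability at T1 is all that's needed)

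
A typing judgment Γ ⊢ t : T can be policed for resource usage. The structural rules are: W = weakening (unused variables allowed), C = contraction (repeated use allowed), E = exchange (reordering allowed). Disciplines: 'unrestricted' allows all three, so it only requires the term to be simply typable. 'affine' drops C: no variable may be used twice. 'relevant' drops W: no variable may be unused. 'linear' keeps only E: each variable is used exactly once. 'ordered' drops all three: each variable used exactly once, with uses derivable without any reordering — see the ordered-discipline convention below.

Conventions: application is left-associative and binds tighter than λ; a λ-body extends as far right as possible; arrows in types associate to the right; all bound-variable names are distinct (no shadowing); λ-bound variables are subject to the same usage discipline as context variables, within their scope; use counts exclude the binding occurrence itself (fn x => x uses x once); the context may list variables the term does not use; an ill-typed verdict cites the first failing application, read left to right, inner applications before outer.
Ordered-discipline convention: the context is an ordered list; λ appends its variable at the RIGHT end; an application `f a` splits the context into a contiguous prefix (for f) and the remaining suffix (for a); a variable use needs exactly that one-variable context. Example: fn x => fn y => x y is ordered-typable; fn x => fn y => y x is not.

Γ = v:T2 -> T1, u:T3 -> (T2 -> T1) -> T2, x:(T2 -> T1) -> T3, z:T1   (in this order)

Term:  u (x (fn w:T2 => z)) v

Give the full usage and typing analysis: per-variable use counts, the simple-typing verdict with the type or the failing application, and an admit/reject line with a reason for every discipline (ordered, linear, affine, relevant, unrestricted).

variable uses: v: 1×, u: 1×, x: 1×, z: 1×, w (bound): 0×
left-to-right use order: u, x, z, v
typing: the term checks, with type T2
ordered ✗ (w left unused)
linear ✗ (w left unused)
affine ✓ (none of v, u, x, z, w used more than once)
relevant ✗ (w left unused)
unrestricted ✓ (well-typed at T2; no restrictions here)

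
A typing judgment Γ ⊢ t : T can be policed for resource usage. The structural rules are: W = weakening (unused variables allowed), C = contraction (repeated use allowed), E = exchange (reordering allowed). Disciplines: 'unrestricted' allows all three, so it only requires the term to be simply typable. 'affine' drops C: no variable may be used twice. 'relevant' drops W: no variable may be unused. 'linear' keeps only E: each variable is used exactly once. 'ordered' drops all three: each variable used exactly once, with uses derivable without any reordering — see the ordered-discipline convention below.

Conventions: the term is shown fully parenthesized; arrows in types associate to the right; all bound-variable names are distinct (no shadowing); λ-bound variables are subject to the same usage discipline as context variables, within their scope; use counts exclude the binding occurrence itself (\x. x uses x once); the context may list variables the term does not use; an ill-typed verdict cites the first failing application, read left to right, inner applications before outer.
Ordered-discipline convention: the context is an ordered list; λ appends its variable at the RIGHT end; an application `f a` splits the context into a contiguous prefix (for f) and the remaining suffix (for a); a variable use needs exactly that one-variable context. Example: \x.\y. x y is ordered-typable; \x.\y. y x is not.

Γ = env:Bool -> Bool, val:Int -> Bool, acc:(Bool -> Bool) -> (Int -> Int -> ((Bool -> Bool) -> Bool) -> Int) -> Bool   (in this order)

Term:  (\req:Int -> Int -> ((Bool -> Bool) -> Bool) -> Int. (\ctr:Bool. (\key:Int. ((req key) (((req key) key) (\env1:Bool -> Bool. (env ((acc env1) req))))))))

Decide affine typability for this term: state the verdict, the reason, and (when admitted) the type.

no — repeated use of req ×3, key ×3
variable uses: env: 1; val: 0; acc: 1; req (λ-bound): 3; ctr (λ-bound): 0; key (λ-bound): 3; env1 (λ-bound): 1
order of uses: req, key, req, key, key, env, acc, env1, req
typing: ✓ — (Int -> Int -> ((Bool -> Bool) -> Bool) -> Int) -> Bool -> Int -> ((Bool -> Bool) -> Bool) -> Int
across the five disciplines: ordered ✗ | linear ✗ | affine ✗ | relevant ✗ | unrestricted ✓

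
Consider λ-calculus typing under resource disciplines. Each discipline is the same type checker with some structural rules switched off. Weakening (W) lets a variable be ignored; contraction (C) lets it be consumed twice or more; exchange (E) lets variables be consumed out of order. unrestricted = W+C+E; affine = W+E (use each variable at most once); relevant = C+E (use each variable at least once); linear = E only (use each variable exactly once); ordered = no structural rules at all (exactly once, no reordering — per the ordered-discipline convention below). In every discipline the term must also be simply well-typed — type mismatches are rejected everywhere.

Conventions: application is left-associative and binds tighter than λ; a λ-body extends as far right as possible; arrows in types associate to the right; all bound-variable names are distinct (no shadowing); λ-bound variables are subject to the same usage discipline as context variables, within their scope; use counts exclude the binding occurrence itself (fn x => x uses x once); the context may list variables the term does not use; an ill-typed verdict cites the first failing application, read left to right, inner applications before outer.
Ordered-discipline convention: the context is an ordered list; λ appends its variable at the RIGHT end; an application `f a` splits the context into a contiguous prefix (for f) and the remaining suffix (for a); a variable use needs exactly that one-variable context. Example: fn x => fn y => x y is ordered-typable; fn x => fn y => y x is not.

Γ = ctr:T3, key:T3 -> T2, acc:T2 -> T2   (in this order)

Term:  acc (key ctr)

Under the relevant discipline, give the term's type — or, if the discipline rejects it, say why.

term : T2
usage: ctr: 1×; key: 1×; acc: 1×
use order (left to right): acc, key, ctr
typing: the term checks, with type T2
per-discipline verdicts: ordered ✗ · linear ✓ · affine ✓ · relevant ✓ · unrestricted ✓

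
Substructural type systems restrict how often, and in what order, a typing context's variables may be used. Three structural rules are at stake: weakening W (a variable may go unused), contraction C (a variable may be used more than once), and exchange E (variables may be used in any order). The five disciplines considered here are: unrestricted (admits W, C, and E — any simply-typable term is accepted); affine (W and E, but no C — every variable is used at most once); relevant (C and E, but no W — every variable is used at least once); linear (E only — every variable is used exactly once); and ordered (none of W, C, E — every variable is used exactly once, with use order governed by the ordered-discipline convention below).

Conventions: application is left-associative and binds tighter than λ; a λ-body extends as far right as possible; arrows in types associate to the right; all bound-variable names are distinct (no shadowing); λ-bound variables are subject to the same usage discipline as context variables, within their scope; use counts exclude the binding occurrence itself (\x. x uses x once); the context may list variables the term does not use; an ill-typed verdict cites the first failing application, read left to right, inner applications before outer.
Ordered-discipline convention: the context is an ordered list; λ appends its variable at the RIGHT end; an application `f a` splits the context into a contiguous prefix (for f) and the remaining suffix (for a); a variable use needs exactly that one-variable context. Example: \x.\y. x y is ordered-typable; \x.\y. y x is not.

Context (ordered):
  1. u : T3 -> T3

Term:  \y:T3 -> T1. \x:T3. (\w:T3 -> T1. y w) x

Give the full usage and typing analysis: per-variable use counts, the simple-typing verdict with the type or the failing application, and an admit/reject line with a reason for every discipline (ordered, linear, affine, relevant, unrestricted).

usage: u ×0, y (bound) ×1, x (bound) ×1, w (bound) ×1
use order (left to right): y, w, x
typing: ill-typed: an application expects T3 but receives T3 -> T1
ordered ✗ (a type mismatch blocks all five)
linear ✗ (the type mismatch rejects it)
affine ✗ (not simply typable)
relevant ✗ (fails simple typing)
unrestricted ✗ (a type mismatch blocks all five)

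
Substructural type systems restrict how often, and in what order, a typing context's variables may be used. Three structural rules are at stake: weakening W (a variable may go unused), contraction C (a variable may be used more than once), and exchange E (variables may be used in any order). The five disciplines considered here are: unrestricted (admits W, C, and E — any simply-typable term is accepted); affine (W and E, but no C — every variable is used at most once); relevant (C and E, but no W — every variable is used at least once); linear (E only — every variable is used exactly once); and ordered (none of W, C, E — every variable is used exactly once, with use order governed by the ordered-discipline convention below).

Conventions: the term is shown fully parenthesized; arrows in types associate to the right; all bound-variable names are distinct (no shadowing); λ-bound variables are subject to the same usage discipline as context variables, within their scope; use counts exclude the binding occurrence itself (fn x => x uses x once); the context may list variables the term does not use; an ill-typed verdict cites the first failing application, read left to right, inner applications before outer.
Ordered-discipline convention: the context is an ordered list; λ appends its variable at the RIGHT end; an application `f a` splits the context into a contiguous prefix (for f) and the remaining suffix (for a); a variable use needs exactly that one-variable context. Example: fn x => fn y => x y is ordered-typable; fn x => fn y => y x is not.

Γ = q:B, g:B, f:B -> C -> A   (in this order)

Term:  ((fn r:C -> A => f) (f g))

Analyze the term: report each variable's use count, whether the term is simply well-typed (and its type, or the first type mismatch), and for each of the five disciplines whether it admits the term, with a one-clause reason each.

use counts: q=0; g=1; f=2; r (bound)=0
order of uses: f, f, g
typing: well-typed at B -> C -> A
ordered: ✗, uses contraction: f ×2; needs weakening: q, r unused
linear: ✗, uses contraction: f ×2; needs weakening: q, r unused
affine: ✗, uses contraction: f ×2
relevant: ✗, needs weakening: q, r unused
unrestricted: ✓, type-checks (B -> C -> A) and nothing is barred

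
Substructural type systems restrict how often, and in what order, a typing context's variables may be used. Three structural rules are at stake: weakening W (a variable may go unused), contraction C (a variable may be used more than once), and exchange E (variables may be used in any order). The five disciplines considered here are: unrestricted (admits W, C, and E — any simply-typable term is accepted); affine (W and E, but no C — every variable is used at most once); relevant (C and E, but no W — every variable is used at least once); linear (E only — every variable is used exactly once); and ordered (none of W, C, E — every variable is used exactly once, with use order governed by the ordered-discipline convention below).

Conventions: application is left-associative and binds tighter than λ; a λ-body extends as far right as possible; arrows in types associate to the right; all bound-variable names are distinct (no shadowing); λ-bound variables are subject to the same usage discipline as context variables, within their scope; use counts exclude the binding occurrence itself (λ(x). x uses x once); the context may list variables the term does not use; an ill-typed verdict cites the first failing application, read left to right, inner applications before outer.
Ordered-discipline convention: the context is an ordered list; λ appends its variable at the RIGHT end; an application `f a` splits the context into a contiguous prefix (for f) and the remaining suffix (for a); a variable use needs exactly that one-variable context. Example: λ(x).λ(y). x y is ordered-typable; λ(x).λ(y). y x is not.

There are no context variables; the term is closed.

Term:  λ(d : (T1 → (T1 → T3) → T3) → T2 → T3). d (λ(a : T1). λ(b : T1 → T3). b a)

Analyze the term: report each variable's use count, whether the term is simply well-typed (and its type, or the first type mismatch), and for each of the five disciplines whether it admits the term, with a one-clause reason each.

variable uses: d (bound) ×1; a (bound) ×1; b (bound) ×1
order of uses: d, b, a
typing: ✓ — ((T1 → (T1 → T3) → T3) → T2 → T3) → T2 → T3
ordered: ✗, needs exchange: uses follow d, b, a
linear: ✓, d, a, b: one use apiece
affine: ✓, at most one use each (d, a, b)
relevant: ✓, none of d, a, b goes unused
unrestricted: ✓, type-checks (((T1 → (T1 → T3) → T3) → T2 → T3) → T2 → T3) and nothing is barred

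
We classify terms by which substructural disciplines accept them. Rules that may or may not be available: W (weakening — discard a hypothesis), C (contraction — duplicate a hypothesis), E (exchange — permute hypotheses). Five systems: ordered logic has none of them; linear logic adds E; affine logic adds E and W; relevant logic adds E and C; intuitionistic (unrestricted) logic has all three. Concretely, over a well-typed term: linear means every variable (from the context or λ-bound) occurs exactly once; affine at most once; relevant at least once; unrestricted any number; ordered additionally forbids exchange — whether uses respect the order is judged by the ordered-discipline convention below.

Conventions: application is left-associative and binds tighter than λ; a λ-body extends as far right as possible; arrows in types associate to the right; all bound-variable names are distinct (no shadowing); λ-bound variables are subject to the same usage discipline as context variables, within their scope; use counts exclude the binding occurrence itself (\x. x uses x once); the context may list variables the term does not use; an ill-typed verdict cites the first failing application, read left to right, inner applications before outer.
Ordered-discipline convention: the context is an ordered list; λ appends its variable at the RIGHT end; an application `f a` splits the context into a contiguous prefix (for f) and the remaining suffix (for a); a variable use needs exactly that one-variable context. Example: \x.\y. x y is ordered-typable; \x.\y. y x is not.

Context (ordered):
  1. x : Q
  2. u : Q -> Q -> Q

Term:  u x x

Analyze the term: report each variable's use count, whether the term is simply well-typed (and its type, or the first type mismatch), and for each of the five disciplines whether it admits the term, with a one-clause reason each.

usage: x=2, u=1
order of uses: u, x, x
typing: well-typed at Q
ordered: ✗ — needs contraction — x ×2
linear: ✗ — needs contraction — x ×2
affine: ✗ — needs contraction — x ×2
relevant: ✓ — at least one use each (x, u)
unrestricted: ✓ — simply typable at Q; W, C, E all held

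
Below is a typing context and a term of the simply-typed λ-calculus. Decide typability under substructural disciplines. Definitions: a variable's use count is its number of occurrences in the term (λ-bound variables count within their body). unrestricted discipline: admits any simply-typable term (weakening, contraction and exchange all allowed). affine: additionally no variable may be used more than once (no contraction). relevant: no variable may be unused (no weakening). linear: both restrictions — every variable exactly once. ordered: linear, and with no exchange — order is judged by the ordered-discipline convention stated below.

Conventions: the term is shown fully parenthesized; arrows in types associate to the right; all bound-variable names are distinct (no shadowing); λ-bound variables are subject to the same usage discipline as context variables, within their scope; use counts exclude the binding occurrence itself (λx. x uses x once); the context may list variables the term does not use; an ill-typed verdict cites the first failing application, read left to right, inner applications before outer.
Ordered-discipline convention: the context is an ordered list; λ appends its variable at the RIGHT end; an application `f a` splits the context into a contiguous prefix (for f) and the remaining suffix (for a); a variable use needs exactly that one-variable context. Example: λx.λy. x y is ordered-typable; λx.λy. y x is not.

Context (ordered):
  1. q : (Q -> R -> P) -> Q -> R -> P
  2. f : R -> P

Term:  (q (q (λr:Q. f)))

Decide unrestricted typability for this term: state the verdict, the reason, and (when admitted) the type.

yes — type-checks (Q -> R -> P) and nothing is barred; term : Q -> R -> P
variable uses: q: 2×; f: 1×; r [bound]: 0×
left-to-right use order: q, q, f
typing: ✓ — Q -> R -> P
across the five disciplines: ordered ✗; linear ✗; affine ✗; relevant ✗; unrestricted ✓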